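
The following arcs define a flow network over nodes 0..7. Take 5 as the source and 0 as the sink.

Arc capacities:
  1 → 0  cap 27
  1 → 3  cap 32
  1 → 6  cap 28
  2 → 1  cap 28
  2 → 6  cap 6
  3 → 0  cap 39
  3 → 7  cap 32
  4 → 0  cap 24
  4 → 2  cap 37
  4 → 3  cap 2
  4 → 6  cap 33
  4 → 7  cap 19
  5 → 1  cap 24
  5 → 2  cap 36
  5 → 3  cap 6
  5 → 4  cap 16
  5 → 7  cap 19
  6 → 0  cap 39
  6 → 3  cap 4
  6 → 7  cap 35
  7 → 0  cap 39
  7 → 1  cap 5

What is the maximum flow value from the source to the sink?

augment #1: 5→1→0 bottleneck 24, total now 24
augment #2: 5→3→0 bottleneck 6, total now 30
augment #3: 5→4→0 bottleneck 16, total now 46
augment #4: 5→7→0 bottleneck 19, total now 65
augment #5: 5→2→1→0 bottleneck 3, total now 68
augment #6: 5→2→6→0 bottleneck 6, total now 74
augment #7: 5→2→1→3→0 bottleneck 25, total now 99

Maximum flow value: 99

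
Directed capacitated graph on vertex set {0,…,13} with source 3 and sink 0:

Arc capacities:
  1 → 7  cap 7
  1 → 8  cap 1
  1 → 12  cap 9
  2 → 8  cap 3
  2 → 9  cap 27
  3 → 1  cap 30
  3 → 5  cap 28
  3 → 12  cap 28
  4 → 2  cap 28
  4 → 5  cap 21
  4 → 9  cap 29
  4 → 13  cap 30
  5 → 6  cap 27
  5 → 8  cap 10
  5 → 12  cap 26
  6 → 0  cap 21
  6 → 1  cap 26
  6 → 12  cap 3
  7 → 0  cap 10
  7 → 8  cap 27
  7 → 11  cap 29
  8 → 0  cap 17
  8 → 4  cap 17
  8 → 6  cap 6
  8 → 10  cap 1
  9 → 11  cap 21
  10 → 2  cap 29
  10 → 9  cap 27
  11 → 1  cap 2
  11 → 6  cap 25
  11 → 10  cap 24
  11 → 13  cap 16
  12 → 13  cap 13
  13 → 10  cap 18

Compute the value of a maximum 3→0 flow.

augment #1: 3→1→7→0 bottleneck 7, total now 7
augment #2: 3→1→8→0 bottleneck 1, total now 8
augment #3: 3→5→6→0 bottleneck 21, total now 29
augment #4: 3→5→8→0 bottleneck 7, total now 36
augment #5: 3→12→13→10→2→8→0 bottleneck 3, total now 39
augment #6: 3→12→13→10→9→11→6→5→8→0 bottleneck 3, total now 42

Maximum flow value: 42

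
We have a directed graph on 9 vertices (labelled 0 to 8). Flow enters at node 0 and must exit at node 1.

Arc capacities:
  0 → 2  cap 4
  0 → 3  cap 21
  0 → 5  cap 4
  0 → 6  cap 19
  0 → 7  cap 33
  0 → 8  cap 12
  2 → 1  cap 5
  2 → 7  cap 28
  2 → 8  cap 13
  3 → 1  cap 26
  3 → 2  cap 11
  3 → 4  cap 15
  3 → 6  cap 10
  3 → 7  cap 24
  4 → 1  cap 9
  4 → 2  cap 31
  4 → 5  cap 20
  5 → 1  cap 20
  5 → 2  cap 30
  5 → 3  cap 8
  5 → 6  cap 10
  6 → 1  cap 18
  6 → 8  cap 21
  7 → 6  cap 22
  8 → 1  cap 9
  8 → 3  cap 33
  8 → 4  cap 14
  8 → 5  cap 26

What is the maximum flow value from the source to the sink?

augment #1: 0→2→1 bottleneck 4, total now 4
augment #2: 0→3→1 bottleneck 21, total now 25
augment #3: 0→5→1 bottleneck 4, total now 29
augment #4: 0→6→1 bottleneck 18, total now 47
augment #5: 0→8→1 bottleneck 9, total now 56
augment #6: 0→8→3→1 bottleneck 3, total now 59
augment #7: 0→6→8→3→1 bottleneck 1, total now 60
augment #8: 0→7→6→8→3→1 bottleneck 1, total now 61
augment #9: 0→7→6→8→4→1 bottleneck 9, total now 70
augment #10: 0→7→6→8→5→1 bottleneck 10, total now 80

Maximum flow value: 80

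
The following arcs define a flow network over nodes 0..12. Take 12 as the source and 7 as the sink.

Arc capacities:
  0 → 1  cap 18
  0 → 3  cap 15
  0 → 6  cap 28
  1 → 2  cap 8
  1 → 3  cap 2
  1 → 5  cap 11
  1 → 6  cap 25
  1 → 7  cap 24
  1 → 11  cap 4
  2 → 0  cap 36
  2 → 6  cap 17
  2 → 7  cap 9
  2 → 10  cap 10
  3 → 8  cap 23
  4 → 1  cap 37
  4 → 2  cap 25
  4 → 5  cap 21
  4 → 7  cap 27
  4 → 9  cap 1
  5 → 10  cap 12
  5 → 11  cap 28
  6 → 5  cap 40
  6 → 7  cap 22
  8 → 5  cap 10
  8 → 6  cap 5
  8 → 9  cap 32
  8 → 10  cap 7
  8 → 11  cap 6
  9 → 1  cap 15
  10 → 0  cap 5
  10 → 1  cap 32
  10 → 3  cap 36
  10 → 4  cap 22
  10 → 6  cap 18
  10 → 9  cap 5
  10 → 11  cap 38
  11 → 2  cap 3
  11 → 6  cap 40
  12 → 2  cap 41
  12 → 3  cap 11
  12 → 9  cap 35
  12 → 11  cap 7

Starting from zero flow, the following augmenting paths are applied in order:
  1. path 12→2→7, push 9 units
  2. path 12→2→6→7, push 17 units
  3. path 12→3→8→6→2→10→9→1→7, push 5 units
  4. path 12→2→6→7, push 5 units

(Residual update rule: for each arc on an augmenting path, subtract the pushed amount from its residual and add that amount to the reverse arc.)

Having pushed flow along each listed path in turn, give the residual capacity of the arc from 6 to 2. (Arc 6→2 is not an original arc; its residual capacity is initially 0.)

Residual capacity of (6,2): 17

after path 1 (12→2→7, push 9): res(6,2)=0
after path 2 (12→2→6→7, push 17): res(6,2)=17
after path 3 (12→3→8→6→2→10→9→1→7, push 5): res(6,2)=12
after path 4 (12→2→6→7, push 5): res(6,2)=17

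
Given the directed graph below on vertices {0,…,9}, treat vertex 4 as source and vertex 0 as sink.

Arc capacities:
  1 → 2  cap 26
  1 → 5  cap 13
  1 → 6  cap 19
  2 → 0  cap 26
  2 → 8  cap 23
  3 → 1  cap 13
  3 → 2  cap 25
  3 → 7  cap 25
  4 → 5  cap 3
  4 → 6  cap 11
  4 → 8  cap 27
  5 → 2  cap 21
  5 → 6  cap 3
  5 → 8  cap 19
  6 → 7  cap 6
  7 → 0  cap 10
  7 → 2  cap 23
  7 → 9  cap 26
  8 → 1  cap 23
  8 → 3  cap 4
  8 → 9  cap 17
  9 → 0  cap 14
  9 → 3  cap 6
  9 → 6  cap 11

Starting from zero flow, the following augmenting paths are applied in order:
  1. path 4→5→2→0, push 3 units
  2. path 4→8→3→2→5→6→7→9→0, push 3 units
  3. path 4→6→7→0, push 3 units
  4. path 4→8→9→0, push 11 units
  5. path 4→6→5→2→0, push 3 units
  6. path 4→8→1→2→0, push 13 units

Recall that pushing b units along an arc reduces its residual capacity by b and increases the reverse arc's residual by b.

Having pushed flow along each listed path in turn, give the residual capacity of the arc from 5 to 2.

after path 1 (4→5→2→0, push 3): res(5,2)=18
after path 2 (4→8→3→2→5→6→7→9→0, push 3): res(5,2)=21
after path 3 (4→6→7→0, push 3): res(5,2)=21
after path 4 (4→8→9→0, push 11): res(5,2)=21
after path 5 (4→6→5→2→0, push 3): res(5,2)=18
after path 6 (4→8→1→2→0, push 13): res(5,2)=18

Residual capacity of (5,2): 18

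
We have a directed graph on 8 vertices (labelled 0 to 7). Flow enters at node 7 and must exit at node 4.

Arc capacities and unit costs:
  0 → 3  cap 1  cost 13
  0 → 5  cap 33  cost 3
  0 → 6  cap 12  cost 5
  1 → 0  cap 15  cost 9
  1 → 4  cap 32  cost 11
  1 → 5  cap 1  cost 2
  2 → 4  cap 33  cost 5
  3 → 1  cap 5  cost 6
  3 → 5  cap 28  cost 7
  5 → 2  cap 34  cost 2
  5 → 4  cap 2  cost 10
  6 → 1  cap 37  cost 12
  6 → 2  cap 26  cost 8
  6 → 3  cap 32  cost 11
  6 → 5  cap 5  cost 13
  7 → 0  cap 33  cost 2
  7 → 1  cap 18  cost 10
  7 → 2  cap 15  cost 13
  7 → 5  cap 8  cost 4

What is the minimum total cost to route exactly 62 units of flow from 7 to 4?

Minimum cost for 62 units: 1084

shortest-cost path #1: 7→5→2→4 push 8 @ unit cost 11 (adds 88)
shortest-cost path #2: 7→0→5→2→4 push 25 @ unit cost 12 (adds 300)
shortest-cost path #3: 7→0→5→4 push 2 @ unit cost 15 (adds 30)
shortest-cost path #4: 7→1→4 push 18 @ unit cost 21 (adds 378)
shortest-cost path #5: 7→0→6→1→4 push 6 @ unit cost 30 (adds 180)
shortest-cost path #6: 7→2→5→0→6→1→4 push 3 @ unit cost 36 (adds 108)
total cost = 1084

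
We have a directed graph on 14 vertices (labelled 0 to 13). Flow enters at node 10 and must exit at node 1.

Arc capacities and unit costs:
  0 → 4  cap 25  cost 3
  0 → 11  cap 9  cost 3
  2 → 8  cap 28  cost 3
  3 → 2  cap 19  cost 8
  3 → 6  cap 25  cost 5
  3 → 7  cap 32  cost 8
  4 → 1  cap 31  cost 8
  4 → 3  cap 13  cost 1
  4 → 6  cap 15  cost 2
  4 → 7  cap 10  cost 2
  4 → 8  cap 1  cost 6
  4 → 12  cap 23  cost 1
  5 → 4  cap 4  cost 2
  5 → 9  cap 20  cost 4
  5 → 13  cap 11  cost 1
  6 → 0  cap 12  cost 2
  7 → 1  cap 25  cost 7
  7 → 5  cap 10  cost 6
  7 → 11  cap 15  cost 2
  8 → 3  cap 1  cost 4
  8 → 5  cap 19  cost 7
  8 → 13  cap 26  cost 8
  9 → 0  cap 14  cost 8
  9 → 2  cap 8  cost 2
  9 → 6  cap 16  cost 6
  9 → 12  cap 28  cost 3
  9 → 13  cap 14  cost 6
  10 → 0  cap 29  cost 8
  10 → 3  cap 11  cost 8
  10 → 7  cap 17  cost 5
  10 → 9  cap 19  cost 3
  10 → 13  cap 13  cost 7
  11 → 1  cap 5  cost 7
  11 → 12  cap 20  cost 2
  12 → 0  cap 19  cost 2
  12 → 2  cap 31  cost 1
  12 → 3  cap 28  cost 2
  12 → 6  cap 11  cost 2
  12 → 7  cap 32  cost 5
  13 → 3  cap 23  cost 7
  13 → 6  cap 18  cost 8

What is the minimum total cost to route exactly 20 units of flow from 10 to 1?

Minimum cost for 20 units: 258

shortest-cost path #1: 10→7→1 push 17 @ unit cost 12 (adds 204)
shortest-cost path #2: 10→0→11→1 push 3 @ unit cost 18 (adds 54)
total cost = 258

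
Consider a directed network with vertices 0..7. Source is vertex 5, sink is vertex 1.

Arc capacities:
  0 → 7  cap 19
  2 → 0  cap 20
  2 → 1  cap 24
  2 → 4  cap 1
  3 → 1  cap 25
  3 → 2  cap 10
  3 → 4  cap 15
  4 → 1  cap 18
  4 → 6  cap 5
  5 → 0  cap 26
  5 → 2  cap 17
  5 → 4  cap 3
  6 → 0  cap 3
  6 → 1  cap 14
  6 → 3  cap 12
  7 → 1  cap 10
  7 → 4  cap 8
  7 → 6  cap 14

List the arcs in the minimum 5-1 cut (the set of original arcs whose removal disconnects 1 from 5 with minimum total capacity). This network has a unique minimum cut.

augment #1: 5→2→1 push 17
augment #2: 5→4→1 push 3
augment #3: 5→0→7→1 push 10
augment #4: 5→0→7→4→1 push 8
augment #5: 5→0→7→6→1 push 1
max flow = 39; residual-reachable set from 5 gives S-side
cut edges (S→T): {(0,7), (5,2), (5,4)} total cap 39

Min-cut arcs: {(0,7), (5,2), (5,4)} (total capacity 39)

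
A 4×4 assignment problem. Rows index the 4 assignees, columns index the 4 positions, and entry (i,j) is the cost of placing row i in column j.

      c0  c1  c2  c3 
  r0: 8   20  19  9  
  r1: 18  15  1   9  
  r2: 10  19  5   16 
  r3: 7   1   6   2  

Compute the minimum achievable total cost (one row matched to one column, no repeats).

Minimum assignment cost: 21

optimal assignment: row0→col3 (cost 9), row1→col2 (cost 1), row2→col0 (cost 10), row3→col1 (cost 1)
total = 9 + 1 + 10 + 1 = 21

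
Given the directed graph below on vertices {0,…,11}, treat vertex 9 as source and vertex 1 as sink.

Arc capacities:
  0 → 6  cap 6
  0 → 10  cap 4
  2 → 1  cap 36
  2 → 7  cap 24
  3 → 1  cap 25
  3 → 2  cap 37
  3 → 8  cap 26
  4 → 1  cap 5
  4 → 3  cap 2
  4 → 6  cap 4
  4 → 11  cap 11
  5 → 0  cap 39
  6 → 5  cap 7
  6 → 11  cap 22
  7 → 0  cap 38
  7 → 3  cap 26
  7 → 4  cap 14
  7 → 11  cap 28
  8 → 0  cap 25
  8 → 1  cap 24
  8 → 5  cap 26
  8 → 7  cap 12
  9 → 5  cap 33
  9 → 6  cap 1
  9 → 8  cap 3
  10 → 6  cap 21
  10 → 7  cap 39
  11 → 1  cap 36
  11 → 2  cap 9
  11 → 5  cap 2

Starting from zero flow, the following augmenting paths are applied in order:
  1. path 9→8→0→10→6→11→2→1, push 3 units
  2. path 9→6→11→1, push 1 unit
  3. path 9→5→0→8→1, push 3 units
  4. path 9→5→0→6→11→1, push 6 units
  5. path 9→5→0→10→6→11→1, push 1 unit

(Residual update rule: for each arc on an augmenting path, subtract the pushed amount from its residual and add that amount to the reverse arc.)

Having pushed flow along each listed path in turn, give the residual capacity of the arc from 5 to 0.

Residual capacity of (5,0): 29

after path 1 (9→8→0→10→6→11→2→1, push 3): res(5,0)=39
after path 2 (9→6→11→1, push 1): res(5,0)=39
after path 3 (9→5→0→8→1, push 3): res(5,0)=36
after path 4 (9→5→0→6→11→1, push 6): res(5,0)=30
after path 5 (9→5→0→10→6→11→1, push 1): res(5,0)=29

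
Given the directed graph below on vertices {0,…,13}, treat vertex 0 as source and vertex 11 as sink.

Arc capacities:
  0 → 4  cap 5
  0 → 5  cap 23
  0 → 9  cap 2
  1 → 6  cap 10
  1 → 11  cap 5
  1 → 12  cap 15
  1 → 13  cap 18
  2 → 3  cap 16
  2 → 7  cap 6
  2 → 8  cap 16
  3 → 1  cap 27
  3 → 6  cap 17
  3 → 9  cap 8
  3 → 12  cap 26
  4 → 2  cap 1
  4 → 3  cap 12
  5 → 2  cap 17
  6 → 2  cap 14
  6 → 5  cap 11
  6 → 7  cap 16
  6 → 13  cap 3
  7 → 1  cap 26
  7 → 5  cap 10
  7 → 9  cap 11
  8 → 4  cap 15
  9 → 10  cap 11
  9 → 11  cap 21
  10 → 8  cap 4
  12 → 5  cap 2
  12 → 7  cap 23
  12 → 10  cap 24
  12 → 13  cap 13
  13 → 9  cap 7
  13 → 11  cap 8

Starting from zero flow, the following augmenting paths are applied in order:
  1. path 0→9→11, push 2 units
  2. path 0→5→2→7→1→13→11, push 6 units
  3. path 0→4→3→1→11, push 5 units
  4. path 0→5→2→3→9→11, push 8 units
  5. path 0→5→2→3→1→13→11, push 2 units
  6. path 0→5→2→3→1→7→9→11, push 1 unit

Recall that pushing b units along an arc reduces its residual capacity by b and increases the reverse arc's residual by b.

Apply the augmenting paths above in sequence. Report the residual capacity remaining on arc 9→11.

after path 1 (0→9→11, push 2): res(9,11)=19
after path 2 (0→5→2→7→1→13→11, push 6): res(9,11)=19
after path 3 (0→4→3→1→11, push 5): res(9,11)=19
after path 4 (0→5→2→3→9→11, push 8): res(9,11)=11
after path 5 (0→5→2→3→1→13→11, push 2): res(9,11)=11
after path 6 (0→5→2→3→1→7→9→11, push 1): res(9,11)=10

Residual capacity of (9,11): 10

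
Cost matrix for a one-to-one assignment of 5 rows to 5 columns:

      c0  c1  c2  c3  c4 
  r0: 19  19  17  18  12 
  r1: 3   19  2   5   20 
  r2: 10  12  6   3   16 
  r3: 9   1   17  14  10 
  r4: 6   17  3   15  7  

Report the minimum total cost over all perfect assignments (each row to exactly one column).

optimal assignment: row0→col4 (cost 12), row1→col0 (cost 3), row2→col3 (cost 3), row3→col1 (cost 1), row4→col2 (cost 3)
total = 12 + 3 + 3 + 1 + 3 = 22

Minimum assignment cost: 22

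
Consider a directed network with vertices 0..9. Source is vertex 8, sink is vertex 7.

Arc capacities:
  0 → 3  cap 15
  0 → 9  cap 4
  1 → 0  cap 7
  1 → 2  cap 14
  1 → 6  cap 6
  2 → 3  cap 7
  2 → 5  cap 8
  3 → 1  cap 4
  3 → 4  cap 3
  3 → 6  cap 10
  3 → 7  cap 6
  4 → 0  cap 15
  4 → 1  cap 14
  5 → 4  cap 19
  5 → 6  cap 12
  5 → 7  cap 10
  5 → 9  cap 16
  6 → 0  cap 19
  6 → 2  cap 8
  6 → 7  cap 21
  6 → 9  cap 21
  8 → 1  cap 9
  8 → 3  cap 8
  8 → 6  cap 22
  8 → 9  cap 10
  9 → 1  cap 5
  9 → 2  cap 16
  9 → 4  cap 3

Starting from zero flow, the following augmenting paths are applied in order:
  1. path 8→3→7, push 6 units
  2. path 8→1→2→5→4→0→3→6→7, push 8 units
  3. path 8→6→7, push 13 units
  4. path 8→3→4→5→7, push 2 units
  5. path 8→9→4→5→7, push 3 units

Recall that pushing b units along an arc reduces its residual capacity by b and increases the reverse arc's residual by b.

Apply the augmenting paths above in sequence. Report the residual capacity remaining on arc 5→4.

after path 1 (8→3→7, push 6): res(5,4)=19
after path 2 (8→1→2→5→4→0→3→6→7, push 8): res(5,4)=11
after path 3 (8→6→7, push 13): res(5,4)=11
after path 4 (8→3→4→5→7, push 2): res(5,4)=13
after path 5 (8→9→4→5→7, push 3): res(5,4)=16

Residual capacity of (5,4): 16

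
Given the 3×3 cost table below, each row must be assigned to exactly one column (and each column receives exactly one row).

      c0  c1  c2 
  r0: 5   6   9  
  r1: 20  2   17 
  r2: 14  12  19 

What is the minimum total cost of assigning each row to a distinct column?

Minimum assignment cost: 25

optimal assignment: row0→col2 (cost 9), row1→col1 (cost 2), row2→col0 (cost 14)
total = 9 + 2 + 14 = 25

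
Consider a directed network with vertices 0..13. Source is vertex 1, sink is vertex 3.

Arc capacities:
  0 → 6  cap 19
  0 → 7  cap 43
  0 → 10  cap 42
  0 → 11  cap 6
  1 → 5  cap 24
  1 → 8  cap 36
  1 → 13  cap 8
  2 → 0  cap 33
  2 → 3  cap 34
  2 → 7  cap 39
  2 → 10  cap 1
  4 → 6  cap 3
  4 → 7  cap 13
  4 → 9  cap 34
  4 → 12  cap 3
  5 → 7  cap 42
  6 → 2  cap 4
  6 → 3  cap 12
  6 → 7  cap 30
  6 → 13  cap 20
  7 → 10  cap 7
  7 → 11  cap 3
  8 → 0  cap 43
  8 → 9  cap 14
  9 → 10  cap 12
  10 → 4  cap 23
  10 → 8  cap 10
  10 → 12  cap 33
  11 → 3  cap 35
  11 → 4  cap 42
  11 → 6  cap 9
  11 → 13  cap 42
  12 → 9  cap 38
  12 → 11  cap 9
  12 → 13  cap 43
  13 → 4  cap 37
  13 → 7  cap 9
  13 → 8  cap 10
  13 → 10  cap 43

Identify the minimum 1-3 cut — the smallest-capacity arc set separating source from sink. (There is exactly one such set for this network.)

Min-cut arcs: {(0,11), (6,2), (6,3), (7,11), (12,11)} (total capacity 34)

augment #1: 1→5→7→11→3 push 3
augment #2: 1→8→0→6→3 push 12
augment #3: 1→8→0→11→3 push 6
augment #4: 1→8→0→6→2→3 push 4
augment #5: 1→13→4→12→11→3 push 3
augment #6: 1→13→10→12→11→3 push 5
augment #7: 1→5→7→10→12→11→3 push 1
max flow = 34; residual-reachable set from 1 gives S-side
cut edges (S→T): {(0,11), (6,2), (6,3), (7,11), (12,11)} total cap 34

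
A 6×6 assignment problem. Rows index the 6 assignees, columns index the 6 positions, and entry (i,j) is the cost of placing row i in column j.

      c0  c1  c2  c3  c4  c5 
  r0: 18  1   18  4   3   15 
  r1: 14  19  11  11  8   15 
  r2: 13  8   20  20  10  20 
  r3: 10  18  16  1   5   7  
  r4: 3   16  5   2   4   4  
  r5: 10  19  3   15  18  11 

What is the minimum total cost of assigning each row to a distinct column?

optimal assignment: row0→col1 (cost 1), row1→col4 (cost 8), row2→col0 (cost 13), row3→col3 (cost 1), row4→col5 (cost 4), row5→col2 (cost 3)
total = 1 + 8 + 13 + 1 + 4 + 3 = 30

Minimum assignment cost: 30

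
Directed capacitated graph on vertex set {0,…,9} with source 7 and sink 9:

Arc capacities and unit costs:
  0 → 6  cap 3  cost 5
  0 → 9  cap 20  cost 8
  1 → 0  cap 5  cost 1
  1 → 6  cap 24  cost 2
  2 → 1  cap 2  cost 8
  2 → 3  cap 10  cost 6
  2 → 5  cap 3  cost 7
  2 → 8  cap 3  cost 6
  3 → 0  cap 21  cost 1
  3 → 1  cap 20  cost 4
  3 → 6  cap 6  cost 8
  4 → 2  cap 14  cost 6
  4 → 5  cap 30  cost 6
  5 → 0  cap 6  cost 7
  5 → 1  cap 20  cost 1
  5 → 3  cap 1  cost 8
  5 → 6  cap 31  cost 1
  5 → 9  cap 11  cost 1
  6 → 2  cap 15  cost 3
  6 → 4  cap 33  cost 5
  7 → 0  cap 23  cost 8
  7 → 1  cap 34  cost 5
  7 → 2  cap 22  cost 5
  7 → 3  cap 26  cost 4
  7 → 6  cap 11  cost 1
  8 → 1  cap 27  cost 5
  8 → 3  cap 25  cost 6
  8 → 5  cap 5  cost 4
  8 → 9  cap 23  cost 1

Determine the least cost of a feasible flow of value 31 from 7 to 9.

shortest-cost path #1: 7→6→2→8→9 push 3 @ unit cost 11 (adds 33)
shortest-cost path #2: 7→6→2→5→9 push 3 @ unit cost 12 (adds 36)
shortest-cost path #3: 7→3→0→9 push 20 @ unit cost 13 (adds 260)
shortest-cost path #4: 7→6→4→5→9 push 5 @ unit cost 13 (adds 65)
total cost = 394

Minimum cost for 31 units: 394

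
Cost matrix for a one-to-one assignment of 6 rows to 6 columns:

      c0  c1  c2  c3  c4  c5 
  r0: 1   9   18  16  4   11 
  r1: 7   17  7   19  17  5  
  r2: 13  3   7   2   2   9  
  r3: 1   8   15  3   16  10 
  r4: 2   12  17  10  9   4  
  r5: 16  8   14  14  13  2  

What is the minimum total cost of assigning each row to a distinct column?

Minimum assignment cost: 21

optimal assignment: row0→col4 (cost 4), row1→col2 (cost 7), row2→col1 (cost 3), row3→col3 (cost 3), row4→col0 (cost 2), row5→col5 (cost 2)
total = 4 + 7 + 3 + 3 + 2 + 2 = 21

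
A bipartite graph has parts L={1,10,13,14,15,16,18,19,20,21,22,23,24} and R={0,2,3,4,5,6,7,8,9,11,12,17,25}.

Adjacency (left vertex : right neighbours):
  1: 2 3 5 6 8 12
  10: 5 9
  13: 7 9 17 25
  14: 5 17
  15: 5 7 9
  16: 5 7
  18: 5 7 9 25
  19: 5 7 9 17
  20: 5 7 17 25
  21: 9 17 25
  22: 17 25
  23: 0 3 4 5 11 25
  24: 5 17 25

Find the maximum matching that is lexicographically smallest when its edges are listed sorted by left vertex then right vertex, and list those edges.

|M| = 7 (so the lex-smallest maximum matching has 7 edges)
process left vertices in ascending order; for each, take the smallest-labelled available neighbour that still permits 7 edges overall, or leave it unmatched if none does
lex-smallest matching: {1-2, 10-5, 13-7, 14-17, 15-9, 18-25, 23-0}

Lex-smallest maximum matching: {(1,2), (10,5), (13,7), (14,17), (15,9), (18,25), (23,0)}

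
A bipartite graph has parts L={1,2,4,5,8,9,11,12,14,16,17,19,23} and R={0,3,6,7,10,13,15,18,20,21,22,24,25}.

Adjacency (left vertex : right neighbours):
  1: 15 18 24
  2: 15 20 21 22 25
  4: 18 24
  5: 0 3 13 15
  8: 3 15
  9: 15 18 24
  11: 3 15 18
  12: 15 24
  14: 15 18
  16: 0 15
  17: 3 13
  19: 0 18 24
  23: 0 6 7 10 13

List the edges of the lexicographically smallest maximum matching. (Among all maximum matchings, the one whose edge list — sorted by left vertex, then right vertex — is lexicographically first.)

|M| = 8 (so the lex-smallest maximum matching has 8 edges)
process left vertices in ascending order; for each, take the smallest-labelled available neighbour that still permits 8 edges overall, or leave it unmatched if none does
lex-smallest matching: {1-15, 2-20, 4-18, 5-0, 8-3, 9-24, 17-13, 23-6}

Lex-smallest maximum matching: {(1,15), (2,20), (4,18), (5,0), (8,3), (9,24), (17,13), (23,6)}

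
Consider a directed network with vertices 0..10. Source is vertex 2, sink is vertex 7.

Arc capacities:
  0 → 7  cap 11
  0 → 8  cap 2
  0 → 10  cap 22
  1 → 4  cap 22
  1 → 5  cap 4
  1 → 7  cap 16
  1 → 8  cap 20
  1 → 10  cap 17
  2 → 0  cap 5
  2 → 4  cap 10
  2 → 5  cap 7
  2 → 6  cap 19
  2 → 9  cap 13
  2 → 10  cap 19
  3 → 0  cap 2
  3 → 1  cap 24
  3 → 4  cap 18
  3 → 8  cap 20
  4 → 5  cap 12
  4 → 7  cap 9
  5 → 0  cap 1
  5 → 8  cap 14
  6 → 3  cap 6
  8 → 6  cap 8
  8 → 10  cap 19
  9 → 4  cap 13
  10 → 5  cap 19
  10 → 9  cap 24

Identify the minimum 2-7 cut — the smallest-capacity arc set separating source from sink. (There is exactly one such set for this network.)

augment #1: 2→0→7 push 5
augment #2: 2→4→7 push 9
augment #3: 2→5→0→7 push 1
augment #4: 2→6→3→0→7 push 2
augment #5: 2→6→3→1→7 push 4
max flow = 21; residual-reachable set from 2 gives S-side
cut edges (S→T): {(2,0), (4,7), (5,0), (6,3)} total cap 21

Min-cut arcs: {(2,0), (4,7), (5,0), (6,3)} (total capacity 21)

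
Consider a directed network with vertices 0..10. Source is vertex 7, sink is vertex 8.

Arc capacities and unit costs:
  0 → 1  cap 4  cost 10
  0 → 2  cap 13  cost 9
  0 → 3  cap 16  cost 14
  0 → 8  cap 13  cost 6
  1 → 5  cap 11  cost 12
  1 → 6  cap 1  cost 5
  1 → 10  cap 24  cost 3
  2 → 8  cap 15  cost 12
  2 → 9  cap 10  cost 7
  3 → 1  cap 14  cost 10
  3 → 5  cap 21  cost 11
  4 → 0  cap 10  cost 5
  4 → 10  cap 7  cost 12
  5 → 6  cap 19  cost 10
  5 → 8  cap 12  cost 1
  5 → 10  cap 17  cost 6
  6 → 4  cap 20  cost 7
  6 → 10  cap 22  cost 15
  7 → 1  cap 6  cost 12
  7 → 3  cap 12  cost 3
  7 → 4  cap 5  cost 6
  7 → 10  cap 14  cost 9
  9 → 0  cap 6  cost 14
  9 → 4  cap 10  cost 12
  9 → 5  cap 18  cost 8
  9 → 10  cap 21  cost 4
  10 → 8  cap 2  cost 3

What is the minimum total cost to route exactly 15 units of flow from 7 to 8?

shortest-cost path #1: 7→10→8 push 2 @ unit cost 12 (adds 24)
shortest-cost path #2: 7→3→5→8 push 12 @ unit cost 15 (adds 180)
shortest-cost path #3: 7→4→0→8 push 1 @ unit cost 17 (adds 17)
total cost = 221

Minimum cost for 15 units: 221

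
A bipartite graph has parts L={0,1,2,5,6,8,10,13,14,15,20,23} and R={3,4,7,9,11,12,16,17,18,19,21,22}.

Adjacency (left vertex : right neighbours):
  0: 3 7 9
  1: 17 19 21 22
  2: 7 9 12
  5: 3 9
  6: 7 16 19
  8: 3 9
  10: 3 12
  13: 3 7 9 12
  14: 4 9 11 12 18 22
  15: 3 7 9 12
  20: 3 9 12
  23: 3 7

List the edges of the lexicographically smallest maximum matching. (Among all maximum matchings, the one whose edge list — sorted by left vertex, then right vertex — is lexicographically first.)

Lex-smallest maximum matching: {(0,3), (1,17), (2,7), (5,9), (6,16), (10,12), (14,4)}

|M| = 7 (so the lex-smallest maximum matching has 7 edges)
process left vertices in ascending order; for each, take the smallest-labelled available neighbour that still permits 7 edges overall, or leave it unmatched if none does
lex-smallest matching: {0-3, 1-17, 2-7, 5-9, 6-16, 10-12, 14-4}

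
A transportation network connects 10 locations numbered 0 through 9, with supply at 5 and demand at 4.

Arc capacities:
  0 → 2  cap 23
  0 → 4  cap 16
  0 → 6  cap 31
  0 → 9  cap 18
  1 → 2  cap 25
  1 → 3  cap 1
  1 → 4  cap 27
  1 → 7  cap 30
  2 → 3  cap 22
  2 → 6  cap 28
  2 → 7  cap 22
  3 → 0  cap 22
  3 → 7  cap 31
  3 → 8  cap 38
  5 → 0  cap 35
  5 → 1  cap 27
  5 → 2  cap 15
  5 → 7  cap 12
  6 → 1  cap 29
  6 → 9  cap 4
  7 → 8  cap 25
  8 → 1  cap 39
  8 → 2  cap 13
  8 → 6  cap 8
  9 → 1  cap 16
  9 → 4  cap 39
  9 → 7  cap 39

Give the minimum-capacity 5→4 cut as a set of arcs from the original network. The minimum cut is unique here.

Min-cut arcs: {(0,4), (0,9), (1,4), (6,9)} (total capacity 65)

augment #1: 5→0→4 push 16
augment #2: 5→1→4 push 27
augment #3: 5→0→9→4 push 18
augment #4: 5→0→6→9→4 push 1
augment #5: 5→2→6→9→4 push 3
max flow = 65; residual-reachable set from 5 gives S-side
cut edges (S→T): {(0,4), (0,9), (1,4), (6,9)} total cap 65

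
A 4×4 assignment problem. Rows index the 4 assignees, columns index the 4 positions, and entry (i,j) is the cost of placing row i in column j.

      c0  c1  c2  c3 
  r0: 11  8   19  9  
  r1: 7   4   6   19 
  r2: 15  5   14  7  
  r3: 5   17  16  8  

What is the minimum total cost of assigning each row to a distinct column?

Minimum assignment cost: 25

optimal assignment: row0→col3 (cost 9), row1→col2 (cost 6), row2→col1 (cost 5), row3→col0 (cost 5)
total = 9 + 6 + 5 + 5 = 25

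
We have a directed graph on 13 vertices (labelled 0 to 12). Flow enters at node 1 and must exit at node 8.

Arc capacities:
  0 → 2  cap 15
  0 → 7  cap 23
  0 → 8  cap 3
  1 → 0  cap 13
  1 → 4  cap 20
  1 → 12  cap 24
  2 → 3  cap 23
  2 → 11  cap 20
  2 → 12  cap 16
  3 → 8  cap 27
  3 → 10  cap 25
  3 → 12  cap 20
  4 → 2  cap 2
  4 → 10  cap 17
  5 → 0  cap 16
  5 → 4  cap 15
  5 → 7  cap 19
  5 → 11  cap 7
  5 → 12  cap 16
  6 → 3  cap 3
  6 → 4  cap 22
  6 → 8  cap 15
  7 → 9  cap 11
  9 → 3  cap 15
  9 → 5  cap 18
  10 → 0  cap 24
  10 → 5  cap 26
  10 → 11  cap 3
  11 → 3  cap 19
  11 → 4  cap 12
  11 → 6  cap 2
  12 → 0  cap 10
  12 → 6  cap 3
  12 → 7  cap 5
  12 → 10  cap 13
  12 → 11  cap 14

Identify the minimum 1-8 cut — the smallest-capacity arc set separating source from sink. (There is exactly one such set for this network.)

Min-cut arcs: {(0,8), (3,8), (11,6), (12,6)} (total capacity 35)

augment #1: 1→0→8 push 3
augment #2: 1→12→6→8 push 3
augment #3: 1→0→2→3→8 push 10
augment #4: 1→4→2→3→8 push 2
augment #5: 1→12→11→3→8 push 14
augment #6: 1→4→10→11→3→8 push 1
augment #7: 1→4→10→11→6→8 push 2
max flow = 35; residual-reachable set from 1 gives S-side
cut edges (S→T): {(0,8), (3,8), (11,6), (12,6)} total cap 35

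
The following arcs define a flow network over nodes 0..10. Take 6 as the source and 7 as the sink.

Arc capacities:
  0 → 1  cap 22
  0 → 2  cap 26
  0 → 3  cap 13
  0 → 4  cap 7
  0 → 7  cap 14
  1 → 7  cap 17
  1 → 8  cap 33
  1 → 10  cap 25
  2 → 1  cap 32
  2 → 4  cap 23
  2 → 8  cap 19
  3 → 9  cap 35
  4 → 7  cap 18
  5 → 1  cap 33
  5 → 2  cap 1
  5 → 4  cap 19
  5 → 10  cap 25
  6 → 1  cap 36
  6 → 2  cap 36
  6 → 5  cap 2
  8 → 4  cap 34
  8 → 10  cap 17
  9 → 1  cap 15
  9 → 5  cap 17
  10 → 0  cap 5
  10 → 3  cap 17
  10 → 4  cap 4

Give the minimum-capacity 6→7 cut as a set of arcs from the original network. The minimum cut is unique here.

augment #1: 6→1→7 push 17
augment #2: 6→2→4→7 push 18
augment #3: 6→1→10→0→7 push 5
max flow = 40; residual-reachable set from 6 gives S-side
cut edges (S→T): {(1,7), (4,7), (10,0)} total cap 40

Min-cut arcs: {(1,7), (4,7), (10,0)} (total capacity 40)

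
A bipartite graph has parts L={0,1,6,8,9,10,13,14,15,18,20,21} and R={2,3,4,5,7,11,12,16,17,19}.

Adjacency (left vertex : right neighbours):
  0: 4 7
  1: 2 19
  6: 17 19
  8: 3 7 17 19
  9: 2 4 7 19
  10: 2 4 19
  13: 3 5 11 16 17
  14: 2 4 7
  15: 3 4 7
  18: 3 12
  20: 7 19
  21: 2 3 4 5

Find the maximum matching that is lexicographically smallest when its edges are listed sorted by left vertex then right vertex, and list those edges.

|M| = 9 (so the lex-smallest maximum matching has 9 edges)
process left vertices in ascending order; for each, take the smallest-labelled available neighbour that still permits 9 edges overall, or leave it unmatched if none does
lex-smallest matching: {0-4, 1-2, 6-17, 8-3, 9-7, 10-19, 13-11, 18-12, 21-5}

Lex-smallest maximum matching: {(0,4), (1,2), (6,17), (8,3), (9,7), (10,19), (13,11), (18,12), (21,5)}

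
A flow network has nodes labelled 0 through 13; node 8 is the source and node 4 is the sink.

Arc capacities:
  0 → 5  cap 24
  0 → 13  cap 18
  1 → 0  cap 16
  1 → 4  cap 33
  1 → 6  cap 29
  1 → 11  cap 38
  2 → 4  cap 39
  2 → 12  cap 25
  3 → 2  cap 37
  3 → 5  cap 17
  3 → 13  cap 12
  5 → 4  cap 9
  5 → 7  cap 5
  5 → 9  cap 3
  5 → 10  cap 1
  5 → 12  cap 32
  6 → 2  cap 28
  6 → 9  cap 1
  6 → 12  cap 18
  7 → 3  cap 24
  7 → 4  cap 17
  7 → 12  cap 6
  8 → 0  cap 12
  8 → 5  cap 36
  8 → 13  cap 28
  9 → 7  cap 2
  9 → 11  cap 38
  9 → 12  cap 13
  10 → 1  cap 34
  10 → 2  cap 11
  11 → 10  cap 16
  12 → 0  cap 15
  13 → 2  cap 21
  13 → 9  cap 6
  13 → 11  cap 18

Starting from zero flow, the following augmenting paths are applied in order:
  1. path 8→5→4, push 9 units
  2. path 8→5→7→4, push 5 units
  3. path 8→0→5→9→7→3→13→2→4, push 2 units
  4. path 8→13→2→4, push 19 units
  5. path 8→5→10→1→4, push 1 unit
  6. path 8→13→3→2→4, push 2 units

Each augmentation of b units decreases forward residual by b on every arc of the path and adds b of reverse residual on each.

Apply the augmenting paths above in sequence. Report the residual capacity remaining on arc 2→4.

after path 1 (8→5→4, push 9): res(2,4)=39
after path 2 (8→5→7→4, push 5): res(2,4)=39
after path 3 (8→0→5→9→7→3→13→2→4, push 2): res(2,4)=37
after path 4 (8→13→2→4, push 19): res(2,4)=18
after path 5 (8→5→10→1→4, push 1): res(2,4)=18
after path 6 (8→13→3→2→4, push 2): res(2,4)=16

Residual capacity of (2,4): 16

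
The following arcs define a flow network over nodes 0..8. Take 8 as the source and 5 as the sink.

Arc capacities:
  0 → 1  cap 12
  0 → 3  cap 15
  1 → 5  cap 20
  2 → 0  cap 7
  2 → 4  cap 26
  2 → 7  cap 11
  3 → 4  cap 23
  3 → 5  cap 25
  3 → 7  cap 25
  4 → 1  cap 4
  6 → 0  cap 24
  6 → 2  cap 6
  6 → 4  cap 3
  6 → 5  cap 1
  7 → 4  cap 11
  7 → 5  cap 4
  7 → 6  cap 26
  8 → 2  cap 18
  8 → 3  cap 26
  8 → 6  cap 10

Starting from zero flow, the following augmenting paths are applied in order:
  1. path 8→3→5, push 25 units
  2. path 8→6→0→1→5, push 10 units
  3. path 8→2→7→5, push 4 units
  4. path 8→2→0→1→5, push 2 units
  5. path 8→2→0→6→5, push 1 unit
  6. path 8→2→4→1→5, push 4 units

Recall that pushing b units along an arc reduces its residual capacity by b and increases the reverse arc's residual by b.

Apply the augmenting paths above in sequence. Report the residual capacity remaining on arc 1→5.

after path 1 (8→3→5, push 25): res(1,5)=20
after path 2 (8→6→0→1→5, push 10): res(1,5)=10
after path 3 (8→2→7→5, push 4): res(1,5)=10
after path 4 (8→2→0→1→5, push 2): res(1,5)=8
after path 5 (8→2→0→6→5, push 1): res(1,5)=8
after path 6 (8→2→4→1→5, push 4): res(1,5)=4

Residual capacity of (1,5): 4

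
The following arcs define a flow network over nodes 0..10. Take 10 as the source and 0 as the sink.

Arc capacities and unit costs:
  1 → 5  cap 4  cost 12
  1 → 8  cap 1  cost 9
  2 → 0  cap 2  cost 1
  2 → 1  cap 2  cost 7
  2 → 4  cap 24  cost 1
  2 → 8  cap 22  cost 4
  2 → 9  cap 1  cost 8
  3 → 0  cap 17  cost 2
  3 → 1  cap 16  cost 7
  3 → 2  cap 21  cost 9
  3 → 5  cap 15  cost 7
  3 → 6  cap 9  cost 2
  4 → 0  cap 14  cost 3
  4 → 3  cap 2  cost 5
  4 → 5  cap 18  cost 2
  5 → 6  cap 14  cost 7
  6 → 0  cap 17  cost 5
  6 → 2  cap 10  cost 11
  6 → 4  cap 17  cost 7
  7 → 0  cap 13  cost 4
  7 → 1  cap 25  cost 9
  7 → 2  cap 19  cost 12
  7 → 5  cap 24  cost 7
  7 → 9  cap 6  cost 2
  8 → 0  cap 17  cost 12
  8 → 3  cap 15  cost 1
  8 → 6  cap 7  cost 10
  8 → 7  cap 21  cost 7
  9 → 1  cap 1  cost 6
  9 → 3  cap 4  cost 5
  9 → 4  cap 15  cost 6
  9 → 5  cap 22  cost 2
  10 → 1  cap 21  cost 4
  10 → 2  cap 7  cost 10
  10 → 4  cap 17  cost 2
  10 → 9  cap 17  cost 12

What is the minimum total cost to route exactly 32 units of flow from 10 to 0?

shortest-cost path #1: 10→4→0 push 14 @ unit cost 5 (adds 70)
shortest-cost path #2: 10→4→3→0 push 2 @ unit cost 9 (adds 18)
shortest-cost path #3: 10→2→0 push 2 @ unit cost 11 (adds 22)
shortest-cost path #4: 10→4→5→6→0 push 1 @ unit cost 16 (adds 16)
shortest-cost path #5: 10→1→8→3→0 push 1 @ unit cost 16 (adds 16)
shortest-cost path #6: 10→2→8→3→0 push 5 @ unit cost 17 (adds 85)
shortest-cost path #7: 10→9→3→0 push 4 @ unit cost 19 (adds 76)
shortest-cost path #8: 10→9→5→6→0 push 3 @ unit cost 26 (adds 78)
total cost = 381

Minimum cost for 32 units: 381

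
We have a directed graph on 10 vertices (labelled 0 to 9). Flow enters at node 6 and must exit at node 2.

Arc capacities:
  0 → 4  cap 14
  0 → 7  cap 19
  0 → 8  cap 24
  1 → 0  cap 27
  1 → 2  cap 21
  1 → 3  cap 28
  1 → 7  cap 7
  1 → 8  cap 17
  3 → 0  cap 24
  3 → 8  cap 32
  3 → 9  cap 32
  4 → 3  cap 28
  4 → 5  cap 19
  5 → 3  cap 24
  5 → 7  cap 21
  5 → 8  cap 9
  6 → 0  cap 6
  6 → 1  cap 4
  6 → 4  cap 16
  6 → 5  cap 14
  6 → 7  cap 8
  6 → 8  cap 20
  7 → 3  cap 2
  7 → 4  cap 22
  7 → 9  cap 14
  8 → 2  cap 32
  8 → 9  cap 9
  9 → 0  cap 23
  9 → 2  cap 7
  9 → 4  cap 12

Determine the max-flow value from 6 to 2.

augment #1: 6→1→2 bottleneck 4, total now 4
augment #2: 6→8→2 bottleneck 20, total now 24
augment #3: 6→0→8→2 bottleneck 6, total now 30
augment #4: 6→5→8→2 bottleneck 6, total now 36
augment #5: 6→7→9→2 bottleneck 7, total now 43

Maximum flow value: 43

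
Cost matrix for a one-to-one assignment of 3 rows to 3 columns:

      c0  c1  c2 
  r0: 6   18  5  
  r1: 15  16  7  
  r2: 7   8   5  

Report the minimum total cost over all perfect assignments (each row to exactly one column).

Minimum assignment cost: 21

optimal assignment: row0→col0 (cost 6), row1→col2 (cost 7), row2→col1 (cost 8)
total = 6 + 7 + 8 = 21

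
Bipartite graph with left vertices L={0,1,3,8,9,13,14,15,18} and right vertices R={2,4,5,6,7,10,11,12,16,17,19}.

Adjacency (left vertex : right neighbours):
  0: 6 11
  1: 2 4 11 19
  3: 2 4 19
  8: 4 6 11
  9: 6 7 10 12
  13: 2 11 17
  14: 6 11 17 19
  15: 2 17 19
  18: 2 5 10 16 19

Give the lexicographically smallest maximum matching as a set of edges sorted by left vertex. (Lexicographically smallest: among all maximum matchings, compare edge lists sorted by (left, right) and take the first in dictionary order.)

Lex-smallest maximum matching: {(0,6), (1,2), (3,4), (8,11), (9,7), (13,17), (14,19), (18,5)}

|M| = 8 (so the lex-smallest maximum matching has 8 edges)
process left vertices in ascending order; for each, take the smallest-labelled available neighbour that still permits 8 edges overall, or leave it unmatched if none does
lex-smallest matching: {0-6, 1-2, 3-4, 8-11, 9-7, 13-17, 14-19, 18-5}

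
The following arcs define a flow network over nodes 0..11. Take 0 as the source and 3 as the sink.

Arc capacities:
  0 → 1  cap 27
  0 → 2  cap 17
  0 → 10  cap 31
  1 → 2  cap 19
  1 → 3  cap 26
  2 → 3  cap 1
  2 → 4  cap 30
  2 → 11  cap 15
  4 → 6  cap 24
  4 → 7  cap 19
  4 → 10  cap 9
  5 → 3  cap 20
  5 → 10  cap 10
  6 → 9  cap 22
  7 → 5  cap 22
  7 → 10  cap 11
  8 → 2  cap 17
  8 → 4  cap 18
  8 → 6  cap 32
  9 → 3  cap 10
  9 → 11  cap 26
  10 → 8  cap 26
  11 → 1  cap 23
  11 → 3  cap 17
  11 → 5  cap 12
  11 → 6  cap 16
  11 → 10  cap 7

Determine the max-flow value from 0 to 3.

augment #1: 0→1→3 bottleneck 26, total now 26
augment #2: 0→2→3 bottleneck 1, total now 27
augment #3: 0→2→11→3 bottleneck 15, total now 42
augment #4: 0→2→4→6→9→3 bottleneck 1, total now 43
augment #5: 0→10→8→6→9→3 bottleneck 9, total now 52
augment #6: 0→1→2→4→7→5→3 bottleneck 1, total now 53
augment #7: 0→10→8→4→7→5→3 bottleneck 17, total now 70

Maximum flow value: 70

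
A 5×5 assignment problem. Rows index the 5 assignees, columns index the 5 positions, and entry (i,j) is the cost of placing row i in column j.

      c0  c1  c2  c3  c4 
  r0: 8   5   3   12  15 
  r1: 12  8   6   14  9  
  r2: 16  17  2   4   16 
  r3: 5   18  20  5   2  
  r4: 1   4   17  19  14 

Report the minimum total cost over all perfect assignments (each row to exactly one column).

Minimum assignment cost: 18

one of 2 optimal assignments: row0→col1 (cost 5), row1→col2 (cost 6), row2→col3 (cost 4), row3→col4 (cost 2), row4→col0 (cost 1)
total = 5 + 6 + 4 + 2 + 1 = 18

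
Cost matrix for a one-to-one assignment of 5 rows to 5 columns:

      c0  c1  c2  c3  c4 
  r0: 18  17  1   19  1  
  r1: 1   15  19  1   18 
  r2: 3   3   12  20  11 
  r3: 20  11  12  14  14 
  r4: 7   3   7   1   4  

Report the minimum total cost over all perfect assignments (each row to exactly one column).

Minimum assignment cost: 18

optimal assignment: row0→col4 (cost 1), row1→col0 (cost 1), row2→col1 (cost 3), row3→col2 (cost 12), row4→col3 (cost 1)
total = 1 + 1 + 3 + 12 + 1 = 18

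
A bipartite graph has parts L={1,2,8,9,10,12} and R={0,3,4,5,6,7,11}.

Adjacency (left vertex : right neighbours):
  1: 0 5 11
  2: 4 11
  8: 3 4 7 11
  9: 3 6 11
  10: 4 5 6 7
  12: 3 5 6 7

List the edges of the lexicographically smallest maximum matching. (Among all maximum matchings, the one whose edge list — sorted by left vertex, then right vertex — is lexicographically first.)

Lex-smallest maximum matching: {(1,0), (2,4), (8,3), (9,6), (10,5), (12,7)}

|M| = 6 (so the lex-smallest maximum matching has 6 edges)
process left vertices in ascending order; for each, take the smallest-labelled available neighbour that still permits 6 edges overall, or leave it unmatched if none does
lex-smallest matching: {1-0, 2-4, 8-3, 9-6, 10-5, 12-7}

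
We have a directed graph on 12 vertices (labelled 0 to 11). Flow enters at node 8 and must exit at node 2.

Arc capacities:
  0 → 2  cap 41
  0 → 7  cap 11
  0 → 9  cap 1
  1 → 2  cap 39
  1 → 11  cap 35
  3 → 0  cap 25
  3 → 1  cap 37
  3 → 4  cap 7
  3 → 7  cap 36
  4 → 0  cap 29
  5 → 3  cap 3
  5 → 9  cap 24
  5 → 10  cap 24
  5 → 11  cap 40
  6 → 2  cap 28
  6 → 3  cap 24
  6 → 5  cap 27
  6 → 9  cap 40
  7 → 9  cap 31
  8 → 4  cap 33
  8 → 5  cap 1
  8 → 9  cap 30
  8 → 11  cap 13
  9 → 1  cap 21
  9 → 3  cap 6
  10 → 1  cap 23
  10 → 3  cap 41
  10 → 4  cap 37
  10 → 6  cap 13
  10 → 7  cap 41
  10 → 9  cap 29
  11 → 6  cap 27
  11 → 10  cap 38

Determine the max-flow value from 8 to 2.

Maximum flow value: 70

augment #1: 8→4→0→2 bottleneck 29, total now 29
augment #2: 8→9→1→2 bottleneck 21, total now 50
augment #3: 8→11→6→2 bottleneck 13, total now 63
augment #4: 8→5→3→0→2 bottleneck 1, total now 64
augment #5: 8→9→3→0→2 bottleneck 6, total now 70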